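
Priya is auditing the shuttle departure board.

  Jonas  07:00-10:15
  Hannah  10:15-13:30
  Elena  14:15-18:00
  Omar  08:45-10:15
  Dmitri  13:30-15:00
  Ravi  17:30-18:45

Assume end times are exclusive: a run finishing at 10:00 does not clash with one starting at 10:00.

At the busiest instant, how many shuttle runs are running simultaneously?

Sort all start/end points and keep a running count:
07:00 start Jonas → 1
08:45 start Omar → 2
10:15 end Jonas → 1
10:15 end Omar → 0
10:15 start Hannah → 1
13:30 end Hannah → 0
13:30 start Dmitri → 1
14:15 start Elena → 2
15:00 end Dmitri → 1
17:30 start Ravi → 2
18:00 end Elena → 1
18:45 end Ravi → 0
Peak is 2, at 08:45 (Jonas, Omar).

2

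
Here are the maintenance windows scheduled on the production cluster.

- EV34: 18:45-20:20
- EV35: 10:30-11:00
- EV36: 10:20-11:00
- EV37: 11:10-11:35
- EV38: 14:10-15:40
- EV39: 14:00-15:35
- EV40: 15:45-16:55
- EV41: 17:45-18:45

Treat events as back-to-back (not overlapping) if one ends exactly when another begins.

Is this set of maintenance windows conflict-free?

Check each pair: they overlap iff neither finishes before the other starts.
Sorted by start: EV36, EV35, EV37, EV39, EV38, EV40, EV41, EV34.
EV35 starts before EV36 ends → EV36 and EV35 overlap.
That's a conflict, so the schedule is not conflict-free.

No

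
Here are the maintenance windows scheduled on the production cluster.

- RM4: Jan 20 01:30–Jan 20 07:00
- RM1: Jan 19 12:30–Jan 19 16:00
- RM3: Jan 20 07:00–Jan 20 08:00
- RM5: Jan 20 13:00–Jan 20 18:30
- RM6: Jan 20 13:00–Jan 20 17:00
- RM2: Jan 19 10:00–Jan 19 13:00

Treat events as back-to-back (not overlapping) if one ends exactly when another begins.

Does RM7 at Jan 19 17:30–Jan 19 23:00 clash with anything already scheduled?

RM2: ends Jan 19 13:00 at or before RM7 starts Jan 19 17:30 → clear.
RM1: ends Jan 19 16:00 at or before RM7 starts Jan 19 17:30 → clear.
RM4: starts Jan 20 01:30 at or after RM7 ends Jan 19 23:00 → clear.
RM3: starts Jan 20 07:00 at or after RM7 ends Jan 19 23:00 → clear.
RM5: starts Jan 20 13:00 at or after RM7 ends Jan 19 23:00 → clear.
RM6: starts Jan 20 13:00 at or after RM7 ends Jan 19 23:00 → clear.

No — it doesn't clash with anything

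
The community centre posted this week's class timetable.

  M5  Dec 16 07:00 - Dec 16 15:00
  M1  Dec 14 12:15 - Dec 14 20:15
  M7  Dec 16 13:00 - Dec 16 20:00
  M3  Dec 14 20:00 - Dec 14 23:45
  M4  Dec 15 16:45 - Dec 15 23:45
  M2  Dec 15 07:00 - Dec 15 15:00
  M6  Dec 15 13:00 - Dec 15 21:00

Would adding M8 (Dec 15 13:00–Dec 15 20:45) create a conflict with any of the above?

Yes — it overlaps M2, M4, M6

M1: ends Dec 14 20:15 at or before M8 starts Dec 15 13:00 → clear.
M3: ends Dec 14 23:45 at or before M8 starts Dec 15 13:00 → clear.
M2: starts Dec 15 07:00 before M8 ends Dec 15 20:45, and ends Dec 15 15:00 after M8 starts Dec 15 13:00 → overlap.
M6: starts Dec 15 13:00 before M8 ends Dec 15 20:45, and ends Dec 15 21:00 after M8 starts Dec 15 13:00 → overlap.
M4: starts Dec 15 16:45 before M8 ends Dec 15 20:45, and ends Dec 15 23:45 after M8 starts Dec 15 13:00 → overlap.
M5: starts Dec 16 07:00 at or after M8 ends Dec 15 20:45 → clear.
M7: starts Dec 16 13:00 at or after M8 ends Dec 15 20:45 → clear.
M8 overlaps M2, M4, M6.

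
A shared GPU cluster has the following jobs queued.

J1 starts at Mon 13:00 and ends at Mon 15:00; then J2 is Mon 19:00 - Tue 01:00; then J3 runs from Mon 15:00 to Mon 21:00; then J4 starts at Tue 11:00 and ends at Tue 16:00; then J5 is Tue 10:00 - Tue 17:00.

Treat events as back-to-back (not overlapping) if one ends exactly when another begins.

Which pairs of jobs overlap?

J2 & J3, J4 & J5

Check each pair: they overlap iff neither finishes before the other starts.
Sorted by start: J1, J3, J2, J5, J4.
J3 starts exactly when J1 ends (back-to-back, no overlap) — done with J1.
J2 starts before J3 ends → J3 and J2 overlap.
J5 starts after J3 ends — done with J3.
J5 starts after J2 ends — done with J2.
J4 starts before J5 ends → J5 and J4 overlap.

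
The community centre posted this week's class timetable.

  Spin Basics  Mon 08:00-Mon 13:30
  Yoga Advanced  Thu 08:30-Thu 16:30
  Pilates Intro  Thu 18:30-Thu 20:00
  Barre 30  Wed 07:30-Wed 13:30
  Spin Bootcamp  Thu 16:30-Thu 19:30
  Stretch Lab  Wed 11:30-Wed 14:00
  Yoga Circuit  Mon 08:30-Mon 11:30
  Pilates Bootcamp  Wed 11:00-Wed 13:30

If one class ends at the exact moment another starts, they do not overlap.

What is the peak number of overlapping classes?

Sort all start/end points and keep a running count:
Mon 08:00 start Spin Basics → 1
Mon 08:30 start Yoga Circuit → 2
Mon 11:30 end Yoga Circuit → 1
Mon 13:30 end Spin Basics → 0
Wed 07:30 start Barre 30 → 1
Wed 11:00 start Pilates Bootcamp → 2
Wed 11:30 start Stretch Lab → 3
Wed 13:30 end Barre 30 → 2
Wed 13:30 end Pilates Bootcamp → 1
Wed 14:00 end Stretch Lab → 0
Thu 08:30 start Yoga Advanced → 1
Thu 16:30 end Yoga Advanced → 0
Thu 16:30 start Spin Bootcamp → 1
Thu 18:30 start Pilates Intro → 2
Thu 19:30 end Spin Bootcamp → 1
Thu 20:00 end Pilates Intro → 0
Peak is 3, at Wed 11:30 (Barre 30, Pilates Bootcamp, Stretch Lab).

3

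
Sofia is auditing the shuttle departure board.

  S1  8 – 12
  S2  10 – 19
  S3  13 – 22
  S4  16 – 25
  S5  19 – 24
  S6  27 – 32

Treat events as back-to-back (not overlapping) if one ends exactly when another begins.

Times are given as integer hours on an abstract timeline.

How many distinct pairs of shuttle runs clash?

Check each pair: they overlap iff neither finishes before the other starts.
Sorted by start: S1, S2, S3, S4, S5, S6.
S2 starts before S1 ends → S1 and S2 overlap.
S3 starts after S1 ends; S1 is clear from here.
S3 starts before S2 ends → S2 and S3 overlap.
S4 starts before S2 ends → S2 and S4 overlap.
S5 starts exactly when S2 ends (back-to-back, no overlap); S2 is clear from here.
S4 starts before S3 ends → S3 and S4 overlap.
S5 starts before S3 ends → S3 and S5 overlap.
S6 starts after S3 ends.
S5 starts before S4 ends → S4 and S5 overlap.
S6 starts after S4 ends.
S6 starts after S5 ends.
Overlapping pairs: S1 & S2, S2 & S3, S2 & S4, S3 & S4, S3 & S5, S4 & S5 — 6 in total.

6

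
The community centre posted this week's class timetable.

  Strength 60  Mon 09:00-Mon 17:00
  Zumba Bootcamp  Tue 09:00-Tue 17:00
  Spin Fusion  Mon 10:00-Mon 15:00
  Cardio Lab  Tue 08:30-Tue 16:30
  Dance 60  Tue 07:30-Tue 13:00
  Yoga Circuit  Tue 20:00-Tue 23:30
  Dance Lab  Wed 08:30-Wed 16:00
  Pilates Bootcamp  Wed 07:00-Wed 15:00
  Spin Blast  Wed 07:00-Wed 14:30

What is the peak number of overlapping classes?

Sweep the timeline, counting +1 at each start and −1 at each end (ends before starts at a tie):
Mon 09:00 start Strength 60 → 1
Mon 10:00 start Spin Fusion → 2
Mon 15:00 end Spin Fusion → 1
Mon 17:00 end Strength 60 → 0
Tue 07:30 start Dance 60 → 1
Tue 08:30 start Cardio Lab → 2
Tue 09:00 start Zumba Bootcamp → 3
Tue 13:00 end Dance 60 → 2
Tue 16:30 end Cardio Lab → 1
Tue 17:00 end Zumba Bootcamp → 0
Tue 20:00 start Yoga Circuit → 1
Tue 23:30 end Yoga Circuit → 0
Wed 07:00 start Pilates Bootcamp → 1
Wed 07:00 start Spin Blast → 2
Wed 08:30 start Dance Lab → 3
Wed 14:30 end Spin Blast → 2
Wed 15:00 end Pilates Bootcamp → 1
Wed 16:00 end Dance Lab → 0
Peak is 3, at Tue 09:00 (Cardio Lab, Dance 60, Zumba Bootcamp).

3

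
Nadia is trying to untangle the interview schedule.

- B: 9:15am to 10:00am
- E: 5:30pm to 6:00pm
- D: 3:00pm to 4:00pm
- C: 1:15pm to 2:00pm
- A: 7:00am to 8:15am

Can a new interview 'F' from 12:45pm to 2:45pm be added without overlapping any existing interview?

No — it overlaps C

A: ends 8:15am at or before F starts 12:45pm → clear.
B: ends 10:00am at or before F starts 12:45pm → clear.
C: starts 1:15pm before F ends 2:45pm, and ends 2:00pm after F starts 12:45pm → overlap.
D: starts 3:00pm at or after F ends 2:45pm → clear.
E: starts 5:30pm at or after F ends 2:45pm → clear.
F overlaps C.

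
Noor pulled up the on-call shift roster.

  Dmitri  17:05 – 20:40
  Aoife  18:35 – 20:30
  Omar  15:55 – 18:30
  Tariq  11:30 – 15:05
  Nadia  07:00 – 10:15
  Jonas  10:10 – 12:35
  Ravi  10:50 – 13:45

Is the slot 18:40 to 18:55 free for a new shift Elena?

Nadia: ends 10:15 at or before Elena starts 18:40 → clear.
Jonas: ends 12:35 at or before Elena starts 18:40 → clear.
Ravi: ends 13:45 at or before Elena starts 18:40 → clear.
Tariq: ends 15:05 at or before Elena starts 18:40 → clear.
Omar: ends 18:30 at or before Elena starts 18:40 → clear.
Dmitri: starts 17:05 before Elena ends 18:55, and ends 20:40 after Elena starts 18:40 → overlap.
Aoife: starts 18:35 before Elena ends 18:55, and ends 20:30 after Elena starts 18:40 → overlap.
Elena overlaps Dmitri, Aoife.

No — it overlaps Aoife, Dmitri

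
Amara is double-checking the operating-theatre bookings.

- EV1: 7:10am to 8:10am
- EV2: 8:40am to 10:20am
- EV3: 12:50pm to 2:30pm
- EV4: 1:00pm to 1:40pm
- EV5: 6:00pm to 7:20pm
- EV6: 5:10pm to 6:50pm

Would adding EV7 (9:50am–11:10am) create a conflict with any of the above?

Yes — it overlaps EV2

EV1: ends 8:10am at or before EV7 starts 9:50am → clear.
EV2: starts 8:40am before EV7 ends 11:10am, and ends 10:20am after EV7 starts 9:50am → overlap.
EV3: starts 12:50pm at or after EV7 ends 11:10am → clear.
EV4: starts 1:00pm at or after EV7 ends 11:10am → clear.
EV6: starts 5:10pm at or after EV7 ends 11:10am → clear.
EV5: starts 6:00pm at or after EV7 ends 11:10am → clear.
EV7 overlaps EV2.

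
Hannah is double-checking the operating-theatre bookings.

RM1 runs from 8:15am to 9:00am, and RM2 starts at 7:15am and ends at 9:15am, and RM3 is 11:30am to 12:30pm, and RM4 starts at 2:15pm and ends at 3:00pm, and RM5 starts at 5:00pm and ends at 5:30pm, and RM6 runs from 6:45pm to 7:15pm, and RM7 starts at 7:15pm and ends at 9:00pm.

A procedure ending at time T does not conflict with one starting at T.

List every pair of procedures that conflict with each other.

Sorted by start: RM2, RM1, RM3, RM4, RM5, RM6, RM7.
RM1 starts before RM2 ends → RM2 and RM1 overlap.
RM3 starts after RM2 ends — done with RM2.
RM3 starts after RM1 ends — done with RM1.
RM4 starts after RM3 ends — done with RM3.
RM5 starts after RM4 ends — done with RM4.
RM6 starts after RM5 ends — done with RM5.
RM7 starts exactly when RM6 ends (back-to-back, no overlap).

RM1 & RM2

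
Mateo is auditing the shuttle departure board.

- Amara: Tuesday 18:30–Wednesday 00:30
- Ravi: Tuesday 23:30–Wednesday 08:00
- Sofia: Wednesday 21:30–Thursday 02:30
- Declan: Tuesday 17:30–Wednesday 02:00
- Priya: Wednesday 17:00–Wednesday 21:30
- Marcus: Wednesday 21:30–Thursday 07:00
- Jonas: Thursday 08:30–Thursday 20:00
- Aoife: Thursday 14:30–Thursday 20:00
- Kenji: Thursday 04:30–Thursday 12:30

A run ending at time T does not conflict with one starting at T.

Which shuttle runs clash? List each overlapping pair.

Check each pair: they overlap iff neither finishes before the other starts.
Sorted by start: Declan, Amara, Ravi, Priya, Sofia, Marcus, Kenji, Jonas, Aoife.
Amara starts before Declan ends → Declan and Amara overlap.
Ravi starts before Declan ends → Declan and Ravi overlap.
Priya starts after Declan ends, so Declan has no further overlaps.
Ravi starts before Amara ends → Amara and Ravi overlap.
Priya starts after Amara ends, so Amara has no further overlaps.
Priya starts after Ravi ends, so Ravi has no further overlaps.
Sofia starts exactly when Priya ends (back-to-back, no overlap), so Priya has no further overlaps.
Marcus starts before Sofia ends → Sofia and Marcus overlap.
Kenji starts after Sofia ends, so Sofia has no further overlaps.
Kenji starts before Marcus ends → Marcus and Kenji overlap.
Jonas starts after Marcus ends, so Marcus has no further overlaps.
Jonas starts before Kenji ends → Kenji and Jonas overlap.
Aoife starts after Kenji ends.
Aoife starts before Jonas ends → Jonas and Aoife overlap.

Amara & Declan, Amara & Ravi, Aoife & Jonas, Declan & Ravi, Jonas & Kenji, Kenji & Marcus, Marcus & Sofia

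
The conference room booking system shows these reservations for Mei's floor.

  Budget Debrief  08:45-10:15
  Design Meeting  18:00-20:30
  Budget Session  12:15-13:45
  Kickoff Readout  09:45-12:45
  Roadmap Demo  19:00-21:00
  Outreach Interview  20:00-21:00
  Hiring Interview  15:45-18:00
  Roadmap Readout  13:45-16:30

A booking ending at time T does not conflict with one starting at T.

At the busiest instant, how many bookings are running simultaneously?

3

Sort all start/end points and keep a running count:
08:45 start Budget Debrief → 1
09:45 start Kickoff Readout → 2
10:15 end Budget Debrief → 1
12:15 start Budget Session → 2
12:45 end Kickoff Readout → 1
13:45 end Budget Session → 0
13:45 start Roadmap Readout → 1
15:45 start Hiring Interview → 2
16:30 end Roadmap Readout → 1
18:00 end Hiring Interview → 0
18:00 start Design Meeting → 1
19:00 start Roadmap Demo → 2
20:00 start Outreach Interview → 3
20:30 end Design Meeting → 2
21:00 end Outreach Interview → 1
21:00 end Roadmap Demo → 0
Peak is 3, at 20:00 (Design Meeting, Outreach Interview, Roadmap Demo).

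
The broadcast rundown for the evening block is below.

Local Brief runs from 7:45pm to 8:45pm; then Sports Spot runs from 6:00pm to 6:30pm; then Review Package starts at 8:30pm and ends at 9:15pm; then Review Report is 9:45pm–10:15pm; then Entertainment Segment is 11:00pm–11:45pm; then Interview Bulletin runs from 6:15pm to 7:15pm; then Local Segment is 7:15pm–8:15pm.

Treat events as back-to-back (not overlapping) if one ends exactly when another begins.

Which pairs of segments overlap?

Interview Bulletin & Sports Spot, Local Brief & Local Segment, Local Brief & Review Package

Sorted by start: Sports Spot, Interview Bulletin, Local Segment, Local Brief, Review Package, Review Report, Entertainment Segment.
Interview Bulletin starts before Sports Spot ends → Sports Spot and Interview Bulletin overlap.
Local Segment starts after Sports Spot ends — done with Sports Spot.
Local Segment starts exactly when Interview Bulletin ends (back-to-back, no overlap) — done with Interview Bulletin.
Local Brief starts before Local Segment ends → Local Segment and Local Brief overlap.
Review Package starts after Local Segment ends — done with Local Segment.
Review Package starts before Local Brief ends → Local Brief and Review Package overlap.
Review Report starts after Local Brief ends — done with Local Brief.
Review Report starts after Review Package ends — done with Review Package.
Entertainment Segment starts after Review Report ends.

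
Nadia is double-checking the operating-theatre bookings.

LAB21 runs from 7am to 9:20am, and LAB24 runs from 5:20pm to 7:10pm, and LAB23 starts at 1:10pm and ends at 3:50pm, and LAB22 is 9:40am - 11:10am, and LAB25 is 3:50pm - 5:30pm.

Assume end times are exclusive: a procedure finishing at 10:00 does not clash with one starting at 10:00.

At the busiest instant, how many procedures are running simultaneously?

Sort all start/end points and keep a running count:
7am start LAB21 → 1
9:20am end LAB21 → 0
9:40am start LAB22 → 1
11:10am end LAB22 → 0
1:10pm start LAB23 → 1
3:50pm end LAB23 → 0
3:50pm start LAB25 → 1
5:20pm start LAB24 → 2
5:30pm end LAB25 → 1
7:10pm end LAB24 → 0
Peak is 2, at 5:20pm (LAB24, LAB25).

2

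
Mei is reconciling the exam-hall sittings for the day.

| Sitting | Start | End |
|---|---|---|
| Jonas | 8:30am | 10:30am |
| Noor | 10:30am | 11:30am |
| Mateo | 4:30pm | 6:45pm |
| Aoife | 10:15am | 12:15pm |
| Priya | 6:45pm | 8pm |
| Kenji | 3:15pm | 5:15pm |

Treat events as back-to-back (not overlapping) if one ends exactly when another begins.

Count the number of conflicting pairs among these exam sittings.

Sorted by start: Jonas, Aoife, Noor, Kenji, Mateo, Priya.
Aoife starts before Jonas ends → Jonas and Aoife overlap.
Noor starts exactly when Jonas ends (back-to-back, no overlap) — done with Jonas.
Noor starts before Aoife ends → Aoife and Noor overlap.
Kenji starts after Aoife ends — done with Aoife.
Kenji starts after Noor ends — done with Noor.
Mateo starts before Kenji ends → Kenji and Mateo overlap.
Priya starts after Kenji ends.
Priya starts exactly when Mateo ends (back-to-back, no overlap).
Overlapping pairs: Aoife & Jonas, Aoife & Noor, Kenji & Mateo — 3 in total.

3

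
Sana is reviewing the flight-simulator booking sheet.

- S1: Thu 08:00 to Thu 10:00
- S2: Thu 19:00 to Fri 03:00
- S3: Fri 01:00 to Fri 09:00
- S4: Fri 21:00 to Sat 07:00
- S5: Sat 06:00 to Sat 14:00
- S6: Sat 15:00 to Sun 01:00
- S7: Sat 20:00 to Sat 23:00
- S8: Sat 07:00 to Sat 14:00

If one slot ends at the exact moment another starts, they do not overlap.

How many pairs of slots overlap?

4

Sorted by start: S1, S2, S3, S4, S5, S8, S6, S7.
S2 starts after S1 ends; S1 is clear from here.
S3 starts before S2 ends → S2 and S3 overlap.
S4 starts after S2 ends; S2 is clear from here.
S4 starts after S3 ends; S3 is clear from here.
S5 starts before S4 ends → S4 and S5 overlap.
S8 starts exactly when S4 ends (back-to-back, no overlap); S4 is clear from here.
S8 starts before S5 ends → S5 and S8 overlap.
S6 starts after S5 ends; S5 is clear from here.
S6 starts after S8 ends; S8 is clear from here.
S7 starts before S6 ends → S6 and S7 overlap.
Overlapping pairs: S2 & S3, S4 & S5, S5 & S8, S6 & S7 — 4 in total.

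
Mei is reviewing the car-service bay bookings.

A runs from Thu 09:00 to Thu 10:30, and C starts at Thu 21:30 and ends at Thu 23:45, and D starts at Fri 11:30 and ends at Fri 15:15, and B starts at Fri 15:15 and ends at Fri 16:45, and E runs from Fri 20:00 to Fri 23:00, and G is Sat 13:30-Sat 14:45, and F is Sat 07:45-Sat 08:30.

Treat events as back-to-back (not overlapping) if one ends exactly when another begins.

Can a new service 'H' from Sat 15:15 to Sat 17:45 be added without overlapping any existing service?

A: ends Thu 10:30 at or before H starts Sat 15:15 → clear.
C: ends Thu 23:45 at or before H starts Sat 15:15 → clear.
D: ends Fri 15:15 at or before H starts Sat 15:15 → clear.
B: ends Fri 16:45 at or before H starts Sat 15:15 → clear.
E: ends Fri 23:00 at or before H starts Sat 15:15 → clear.
F: ends Sat 08:30 at or before H starts Sat 15:15 → clear.
G: ends Sat 14:45 at or before H starts Sat 15:15 → clear.

Yes — the slot is free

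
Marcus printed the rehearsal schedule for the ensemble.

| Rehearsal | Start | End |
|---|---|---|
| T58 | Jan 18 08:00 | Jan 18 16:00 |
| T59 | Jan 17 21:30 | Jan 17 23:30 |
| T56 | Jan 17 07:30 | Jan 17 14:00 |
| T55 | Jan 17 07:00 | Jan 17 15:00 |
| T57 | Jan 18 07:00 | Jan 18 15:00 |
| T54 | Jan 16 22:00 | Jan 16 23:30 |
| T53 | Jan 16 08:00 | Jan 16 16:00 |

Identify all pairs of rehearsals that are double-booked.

Sorted by start: T53, T54, T55, T56, T59, T57, T58.
T54 starts after T53 ends — done with T53.
T55 starts after T54 ends — done with T54.
T56 starts before T55 ends → T55 and T56 overlap.
T59 starts after T55 ends — done with T55.
T59 starts after T56 ends — done with T56.
T57 starts after T59 ends — done with T59.
T58 starts before T57 ends → T57 and T58 overlap.

T55 & T56, T57 & T58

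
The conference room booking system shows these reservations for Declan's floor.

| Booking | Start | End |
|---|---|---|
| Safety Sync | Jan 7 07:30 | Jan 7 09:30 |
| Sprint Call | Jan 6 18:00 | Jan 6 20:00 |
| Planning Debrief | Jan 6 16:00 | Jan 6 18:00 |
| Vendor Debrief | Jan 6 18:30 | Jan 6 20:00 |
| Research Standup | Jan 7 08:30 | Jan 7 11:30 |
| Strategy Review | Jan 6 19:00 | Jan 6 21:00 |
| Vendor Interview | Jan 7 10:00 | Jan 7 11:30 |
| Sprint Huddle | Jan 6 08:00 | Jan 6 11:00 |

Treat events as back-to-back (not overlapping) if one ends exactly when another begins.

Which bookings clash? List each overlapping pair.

Two intervals overlap when each starts before the other ends.
Sorted by start: Sprint Huddle, Planning Debrief, Sprint Call, Vendor Debrief, Strategy Review, Safety Sync, Research Standup, Vendor Interview.
Planning Debrief starts after Sprint Huddle ends, so Sprint Huddle has no further overlaps.
Sprint Call starts exactly when Planning Debrief ends (back-to-back, no overlap), so Planning Debrief has no further overlaps.
Vendor Debrief starts before Sprint Call ends → Sprint Call and Vendor Debrief overlap.
Strategy Review starts before Sprint Call ends → Sprint Call and Strategy Review overlap.
Safety Sync starts after Sprint Call ends, so Sprint Call has no further overlaps.
Strategy Review starts before Vendor Debrief ends → Vendor Debrief and Strategy Review overlap.
Safety Sync starts after Vendor Debrief ends, so Vendor Debrief has no further overlaps.
Safety Sync starts after Strategy Review ends, so Strategy Review has no further overlaps.
Research Standup starts before Safety Sync ends → Safety Sync and Research Standup overlap.
Vendor Interview starts after Safety Sync ends.
Vendor Interview starts before Research Standup ends → Research Standup and Vendor Interview overlap.

Research Standup & Safety Sync, Research Standup & Vendor Interview, Sprint Call & Strategy Review, Sprint Call & Vendor Debrief, Strategy Review & Vendor Debrief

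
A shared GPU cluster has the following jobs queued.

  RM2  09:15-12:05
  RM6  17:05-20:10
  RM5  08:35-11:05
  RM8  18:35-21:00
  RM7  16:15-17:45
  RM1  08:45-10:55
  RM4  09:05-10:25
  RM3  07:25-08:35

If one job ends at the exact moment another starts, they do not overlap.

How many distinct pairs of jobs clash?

Sorted by start: RM3, RM5, RM1, RM4, RM2, RM7, RM6, RM8.
RM5 starts exactly when RM3 ends (back-to-back, no overlap), so nothing later overlaps RM3 either.
RM1 starts before RM5 ends → RM5 and RM1 overlap.
RM4 starts before RM5 ends → RM5 and RM4 overlap.
RM2 starts before RM5 ends → RM5 and RM2 overlap.
RM7 starts after RM5 ends, so nothing later overlaps RM5 either.
RM4 starts before RM1 ends → RM1 and RM4 overlap.
RM2 starts before RM1 ends → RM1 and RM2 overlap.
RM7 starts after RM1 ends, so nothing later overlaps RM1 either.
RM2 starts before RM4 ends → RM4 and RM2 overlap.
RM7 starts after RM4 ends, so nothing later overlaps RM4 either.
RM7 starts after RM2 ends, so nothing later overlaps RM2 either.
RM6 starts before RM7 ends → RM7 and RM6 overlap.
RM8 starts after RM7 ends.
RM8 starts before RM6 ends → RM6 and RM8 overlap.
Overlapping pairs: RM1 & RM2, RM1 & RM4, RM1 & RM5, RM2 & RM4, RM2 & RM5, RM4 & RM5, RM6 & RM7, RM6 & RM8 — 8 in total.

8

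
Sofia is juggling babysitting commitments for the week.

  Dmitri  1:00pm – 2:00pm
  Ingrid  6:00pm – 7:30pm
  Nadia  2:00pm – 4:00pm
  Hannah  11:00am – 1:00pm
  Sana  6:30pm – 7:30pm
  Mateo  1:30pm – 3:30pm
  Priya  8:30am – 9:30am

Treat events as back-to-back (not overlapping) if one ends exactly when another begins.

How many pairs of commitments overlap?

Sorted by start: Priya, Hannah, Dmitri, Mateo, Nadia, Ingrid, Sana.
Hannah starts after Priya ends — done with Priya.
Dmitri starts exactly when Hannah ends (back-to-back, no overlap) — done with Hannah.
Mateo starts before Dmitri ends → Dmitri and Mateo overlap.
Nadia starts exactly when Dmitri ends (back-to-back, no overlap) — done with Dmitri.
Nadia starts before Mateo ends → Mateo and Nadia overlap.
Ingrid starts after Mateo ends — done with Mateo.
Ingrid starts after Nadia ends — done with Nadia.
Sana starts before Ingrid ends → Ingrid and Sana overlap.
Overlapping pairs: Dmitri & Mateo, Ingrid & Sana, Mateo & Nadia — 3 in total.

3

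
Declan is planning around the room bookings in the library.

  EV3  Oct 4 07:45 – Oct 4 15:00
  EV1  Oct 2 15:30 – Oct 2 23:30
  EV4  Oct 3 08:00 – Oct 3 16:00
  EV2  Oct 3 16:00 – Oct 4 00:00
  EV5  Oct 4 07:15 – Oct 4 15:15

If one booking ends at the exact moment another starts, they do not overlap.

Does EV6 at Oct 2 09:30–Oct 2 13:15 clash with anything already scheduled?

EV1: starts Oct 2 15:30 at or after EV6 ends Oct 2 13:15 → clear.
EV4: starts Oct 3 08:00 at or after EV6 ends Oct 2 13:15 → clear.
EV2: starts Oct 3 16:00 at or after EV6 ends Oct 2 13:15 → clear.
EV5: starts Oct 4 07:15 at or after EV6 ends Oct 2 13:15 → clear.
EV3: starts Oct 4 07:45 at or after EV6 ends Oct 2 13:15 → clear.

No — it doesn't clash with anything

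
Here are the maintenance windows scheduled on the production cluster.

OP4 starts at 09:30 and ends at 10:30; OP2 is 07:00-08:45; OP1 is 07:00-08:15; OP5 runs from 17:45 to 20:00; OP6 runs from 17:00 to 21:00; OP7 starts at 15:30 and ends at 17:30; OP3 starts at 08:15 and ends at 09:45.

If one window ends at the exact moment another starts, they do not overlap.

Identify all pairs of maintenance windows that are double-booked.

Sorted by start: OP1, OP2, OP3, OP4, OP7, OP6, OP5.
OP2 starts before OP1 ends → OP1 and OP2 overlap.
OP3 starts exactly when OP1 ends (back-to-back, no overlap), so OP1 has no further overlaps.
OP3 starts before OP2 ends → OP2 and OP3 overlap.
OP4 starts after OP2 ends, so OP2 has no further overlaps.
OP4 starts before OP3 ends → OP3 and OP4 overlap.
OP7 starts after OP3 ends, so OP3 has no further overlaps.
OP7 starts after OP4 ends, so OP4 has no further overlaps.
OP6 starts before OP7 ends → OP7 and OP6 overlap.
OP5 starts after OP7 ends.
OP5 starts before OP6 ends → OP6 and OP5 overlap.

OP1 & OP2, OP2 & OP3, OP3 & OP4, OP5 & OP6, OP6 & OP7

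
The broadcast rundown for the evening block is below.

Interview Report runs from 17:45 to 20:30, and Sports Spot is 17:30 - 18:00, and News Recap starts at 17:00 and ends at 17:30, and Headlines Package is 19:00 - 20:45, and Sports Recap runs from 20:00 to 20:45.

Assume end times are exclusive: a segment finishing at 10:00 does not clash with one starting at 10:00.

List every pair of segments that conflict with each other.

Sorted by start: News Recap, Sports Spot, Interview Report, Headlines Package, Sports Recap.
Sports Spot starts exactly when News Recap ends (back-to-back, no overlap), so nothing later overlaps News Recap either.
Interview Report starts before Sports Spot ends → Sports Spot and Interview Report overlap.
Headlines Package starts after Sports Spot ends, so nothing later overlaps Sports Spot either.
Headlines Package starts before Interview Report ends → Interview Report and Headlines Package overlap.
Sports Recap starts before Interview Report ends → Interview Report and Sports Recap overlap.
Sports Recap starts before Headlines Package ends → Headlines Package and Sports Recap overlap.

Headlines Package & Interview Report, Headlines Package & Sports Recap, Interview Report & Sports Recap, Interview Report & Sports Spot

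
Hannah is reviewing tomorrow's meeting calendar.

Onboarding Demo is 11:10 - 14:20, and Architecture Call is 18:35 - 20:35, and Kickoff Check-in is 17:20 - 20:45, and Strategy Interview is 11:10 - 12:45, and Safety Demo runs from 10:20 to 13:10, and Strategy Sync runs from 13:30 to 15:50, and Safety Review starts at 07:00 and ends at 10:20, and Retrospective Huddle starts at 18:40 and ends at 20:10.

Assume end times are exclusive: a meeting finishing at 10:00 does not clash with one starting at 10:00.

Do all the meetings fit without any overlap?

Check each pair: they overlap iff neither finishes before the other starts.
Sorted by start: Safety Review, Safety Demo, Strategy Interview, Onboarding Demo, Strategy Sync, Kickoff Check-in, Architecture Call, Retrospective Huddle.
Safety Demo starts exactly when Safety Review ends (back-to-back, no overlap); Safety Review is clear from here.
Strategy Interview starts before Safety Demo ends → Safety Demo and Strategy Interview overlap.
That's a conflict, so the schedule is not conflict-free.

No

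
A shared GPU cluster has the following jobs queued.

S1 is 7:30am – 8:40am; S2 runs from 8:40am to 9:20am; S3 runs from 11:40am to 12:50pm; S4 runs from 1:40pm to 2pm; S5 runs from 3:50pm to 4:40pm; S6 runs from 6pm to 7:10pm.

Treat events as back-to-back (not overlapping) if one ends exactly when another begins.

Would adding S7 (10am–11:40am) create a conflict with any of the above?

No — it doesn't clash with anything

S1: ends 8:40am at or before S7 starts 10am → clear.
S2: ends 9:20am at or before S7 starts 10am → clear.
S3: starts 11:40am at or after S7 ends 11:40am → clear.
S4: starts 1:40pm at or after S7 ends 11:40am → clear.
S5: starts 3:50pm at or after S7 ends 11:40am → clear.
S6: starts 6pm at or after S7 ends 11:40am → clear.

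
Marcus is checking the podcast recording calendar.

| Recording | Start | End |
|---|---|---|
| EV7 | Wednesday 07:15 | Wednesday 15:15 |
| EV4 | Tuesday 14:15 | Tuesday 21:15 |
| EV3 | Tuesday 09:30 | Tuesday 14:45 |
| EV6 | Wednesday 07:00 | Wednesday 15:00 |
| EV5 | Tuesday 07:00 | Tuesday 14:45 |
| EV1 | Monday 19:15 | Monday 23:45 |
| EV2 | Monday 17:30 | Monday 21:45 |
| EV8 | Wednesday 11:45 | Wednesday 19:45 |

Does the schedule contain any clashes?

Yes

Sorted by start: EV2, EV1, EV5, EV3, EV4, EV6, EV7, EV8.
EV1 starts before EV2 ends → EV2 and EV1 overlap.
That's a conflict, so the schedule is not conflict-free.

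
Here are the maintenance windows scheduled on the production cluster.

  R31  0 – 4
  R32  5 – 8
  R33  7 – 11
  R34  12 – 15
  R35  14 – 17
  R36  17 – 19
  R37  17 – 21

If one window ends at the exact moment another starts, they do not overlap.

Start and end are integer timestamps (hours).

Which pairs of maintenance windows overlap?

R32 & R33, R34 & R35, R36 & R37

Sorted by start: R31, R32, R33, R34, R35, R36, R37.
R32 starts after R31 ends, so R31 has no further overlaps.
R33 starts before R32 ends → R32 and R33 overlap.
R34 starts after R32 ends, so R32 has no further overlaps.
R34 starts after R33 ends, so R33 has no further overlaps.
R35 starts before R34 ends → R34 and R35 overlap.
R36 starts after R34 ends, so R34 has no further overlaps.
R36 starts exactly when R35 ends (back-to-back, no overlap), so R35 has no further overlaps.
R37 starts before R36 ends → R36 and R37 overlap.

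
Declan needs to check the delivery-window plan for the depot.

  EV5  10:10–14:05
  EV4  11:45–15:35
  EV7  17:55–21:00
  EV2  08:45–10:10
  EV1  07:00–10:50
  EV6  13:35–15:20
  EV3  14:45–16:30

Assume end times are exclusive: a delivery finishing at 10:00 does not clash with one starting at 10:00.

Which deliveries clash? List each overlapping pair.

EV1 & EV2, EV1 & EV5, EV3 & EV4, EV3 & EV6, EV4 & EV5, EV4 & EV6, EV5 & EV6

Sorted by start: EV1, EV2, EV5, EV4, EV6, EV3, EV7.
EV2 starts before EV1 ends → EV1 and EV2 overlap.
EV5 starts before EV1 ends → EV1 and EV5 overlap.
EV4 starts after EV1 ends, so EV1 has no further overlaps.
EV5 starts exactly when EV2 ends (back-to-back, no overlap), so EV2 has no further overlaps.
EV4 starts before EV5 ends → EV5 and EV4 overlap.
EV6 starts before EV5 ends → EV5 and EV6 overlap.
EV3 starts after EV5 ends, so EV5 has no further overlaps.
EV6 starts before EV4 ends → EV4 and EV6 overlap.
EV3 starts before EV4 ends → EV4 and EV3 overlap.
EV7 starts after EV4 ends.
EV3 starts before EV6 ends → EV6 and EV3 overlap.
EV7 starts after EV6 ends.
EV7 starts after EV3 ends.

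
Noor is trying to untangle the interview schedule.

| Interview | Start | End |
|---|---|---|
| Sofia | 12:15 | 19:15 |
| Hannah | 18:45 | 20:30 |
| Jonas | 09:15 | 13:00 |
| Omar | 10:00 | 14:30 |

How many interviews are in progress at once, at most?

3

Walk through starts and ends in time order (an end at T is processed before a start at T):
09:15 start Jonas → 1
10:00 start Omar → 2
12:15 start Sofia → 3
13:00 end Jonas → 2
14:30 end Omar → 1
18:45 start Hannah → 2
19:15 end Sofia → 1
20:30 end Hannah → 0
Peak is 3, at 12:15 (Jonas, Omar, Sofia).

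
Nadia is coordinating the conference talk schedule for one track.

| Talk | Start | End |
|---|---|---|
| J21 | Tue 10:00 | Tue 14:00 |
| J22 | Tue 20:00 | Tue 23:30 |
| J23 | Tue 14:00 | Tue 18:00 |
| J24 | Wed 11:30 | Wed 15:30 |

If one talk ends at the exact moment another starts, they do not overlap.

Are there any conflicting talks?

Sorted by start: J21, J23, J22, J24.
J23 starts exactly when J21 ends (back-to-back, no overlap) — done with J21.
J22 starts after J23 ends — done with J23.
J24 starts after J22 ends.
Every pair is clear; the schedule has no overlaps.

No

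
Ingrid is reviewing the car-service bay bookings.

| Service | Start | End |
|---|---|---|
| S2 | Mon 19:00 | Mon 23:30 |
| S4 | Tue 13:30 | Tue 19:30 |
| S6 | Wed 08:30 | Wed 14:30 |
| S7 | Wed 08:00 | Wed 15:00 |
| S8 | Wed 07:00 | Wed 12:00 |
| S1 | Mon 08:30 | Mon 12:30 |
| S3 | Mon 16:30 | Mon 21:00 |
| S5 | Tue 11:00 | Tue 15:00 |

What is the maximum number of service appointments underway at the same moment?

3

Sort all start/end points and keep a running count:
Mon 08:30 start S1 → 1
Mon 12:30 end S1 → 0
Mon 16:30 start S3 → 1
Mon 19:00 start S2 → 2
Mon 21:00 end S3 → 1
Mon 23:30 end S2 → 0
Tue 11:00 start S5 → 1
Tue 13:30 start S4 → 2
Tue 15:00 end S5 → 1
Tue 19:30 end S4 → 0
Wed 07:00 start S8 → 1
Wed 08:00 start S7 → 2
Wed 08:30 start S6 → 3
Wed 12:00 end S8 → 2
Wed 14:30 end S6 → 1
Wed 15:00 end S7 → 0
Peak is 3, at Wed 08:30 (S6, S7, S8).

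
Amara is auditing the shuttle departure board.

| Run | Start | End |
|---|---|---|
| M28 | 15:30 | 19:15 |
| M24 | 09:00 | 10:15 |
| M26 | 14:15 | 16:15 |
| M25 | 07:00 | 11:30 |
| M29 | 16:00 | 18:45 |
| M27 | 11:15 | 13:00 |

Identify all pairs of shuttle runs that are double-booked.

Sorted by start: M25, M24, M27, M26, M28, M29.
M24 starts before M25 ends → M25 and M24 overlap.
M27 starts before M25 ends → M25 and M27 overlap.
M26 starts after M25 ends; M25 is clear from here.
M27 starts after M24 ends; M24 is clear from here.
M26 starts after M27 ends; M27 is clear from here.
M28 starts before M26 ends → M26 and M28 overlap.
M29 starts before M26 ends → M26 and M29 overlap.
M29 starts before M28 ends → M28 and M29 overlap.

M24 & M25, M25 & M27, M26 & M28, M26 & M29, M28 & M29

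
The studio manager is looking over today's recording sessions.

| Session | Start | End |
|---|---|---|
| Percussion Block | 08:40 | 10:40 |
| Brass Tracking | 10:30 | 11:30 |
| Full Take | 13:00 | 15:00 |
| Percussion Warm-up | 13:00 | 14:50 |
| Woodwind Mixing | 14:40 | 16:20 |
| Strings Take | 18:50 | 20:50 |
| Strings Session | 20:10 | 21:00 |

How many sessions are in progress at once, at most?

3

Walk through starts and ends in time order (an end at T is processed before a start at T):
08:40 start Percussion Block → 1
10:30 start Brass Tracking → 2
10:40 end Percussion Block → 1
11:30 end Brass Tracking → 0
13:00 start Full Take → 1
13:00 start Percussion Warm-up → 2
14:40 start Woodwind Mixing → 3
14:50 end Percussion Warm-up → 2
15:00 end Full Take → 1
16:20 end Woodwind Mixing → 0
18:50 start Strings Take → 1
20:10 start Strings Session → 2
20:50 end Strings Take → 1
21:00 end Strings Session → 0
Peak is 3, at 14:40 (Full Take, Percussion Warm-up, Woodwind Mixing).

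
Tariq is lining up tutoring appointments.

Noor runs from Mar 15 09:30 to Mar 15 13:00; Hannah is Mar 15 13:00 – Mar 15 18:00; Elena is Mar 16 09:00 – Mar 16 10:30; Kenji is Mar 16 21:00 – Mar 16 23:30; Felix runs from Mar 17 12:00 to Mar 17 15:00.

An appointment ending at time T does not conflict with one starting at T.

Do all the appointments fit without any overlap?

Yes

Sorted by start: Noor, Hannah, Elena, Kenji, Felix.
Hannah starts exactly when Noor ends (back-to-back, no overlap); Noor is clear from here.
Elena starts after Hannah ends; Hannah is clear from here.
Kenji starts after Elena ends; Elena is clear from here.
Felix starts after Kenji ends.
Every pair is clear; the schedule has no overlaps.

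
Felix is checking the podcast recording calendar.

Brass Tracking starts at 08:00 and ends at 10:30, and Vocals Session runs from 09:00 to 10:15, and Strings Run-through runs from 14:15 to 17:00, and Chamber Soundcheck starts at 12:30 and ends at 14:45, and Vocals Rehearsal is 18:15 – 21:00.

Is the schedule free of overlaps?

Check each pair: they overlap iff neither finishes before the other starts.
Sorted by start: Brass Tracking, Vocals Session, Chamber Soundcheck, Strings Run-through, Vocals Rehearsal.
Vocals Session starts before Brass Tracking ends → Brass Tracking and Vocals Session overlap.
That's a conflict, so the schedule is not conflict-free.

No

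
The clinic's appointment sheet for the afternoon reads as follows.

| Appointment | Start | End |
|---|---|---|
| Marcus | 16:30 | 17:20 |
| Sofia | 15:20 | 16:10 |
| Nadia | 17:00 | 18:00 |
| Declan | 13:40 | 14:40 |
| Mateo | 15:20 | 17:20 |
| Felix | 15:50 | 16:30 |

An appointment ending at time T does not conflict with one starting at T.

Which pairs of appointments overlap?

Felix & Mateo, Felix & Sofia, Marcus & Mateo, Marcus & Nadia, Mateo & Nadia, Mateo & Sofia

Sorted by start: Declan, Mateo, Sofia, Felix, Marcus, Nadia.
Mateo starts after Declan ends; Declan is clear from here.
Sofia starts before Mateo ends → Mateo and Sofia overlap.
Felix starts before Mateo ends → Mateo and Felix overlap.
Marcus starts before Mateo ends → Mateo and Marcus overlap.
Nadia starts before Mateo ends → Mateo and Nadia overlap.
Felix starts before Sofia ends → Sofia and Felix overlap.
Marcus starts after Sofia ends; Sofia is clear from here.
Marcus starts exactly when Felix ends (back-to-back, no overlap); Felix is clear from here.
Nadia starts before Marcus ends → Marcus and Nadia overlap.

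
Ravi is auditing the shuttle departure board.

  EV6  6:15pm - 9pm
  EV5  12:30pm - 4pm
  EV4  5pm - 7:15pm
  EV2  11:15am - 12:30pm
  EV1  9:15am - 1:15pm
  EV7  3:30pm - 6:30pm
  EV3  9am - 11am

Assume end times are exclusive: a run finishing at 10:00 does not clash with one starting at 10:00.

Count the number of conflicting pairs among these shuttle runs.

7

Sorted by start: EV3, EV1, EV2, EV5, EV7, EV4, EV6.
EV1 starts before EV3 ends → EV3 and EV1 overlap.
EV2 starts after EV3 ends — done with EV3.
EV2 starts before EV1 ends → EV1 and EV2 overlap.
EV5 starts before EV1 ends → EV1 and EV5 overlap.
EV7 starts after EV1 ends — done with EV1.
EV5 starts exactly when EV2 ends (back-to-back, no overlap) — done with EV2.
EV7 starts before EV5 ends → EV5 and EV7 overlap.
EV4 starts after EV5 ends — done with EV5.
EV4 starts before EV7 ends → EV7 and EV4 overlap.
EV6 starts before EV7 ends → EV7 and EV6 overlap.
EV6 starts before EV4 ends → EV4 and EV6 overlap.
Overlapping pairs: EV1 & EV2, EV1 & EV3, EV1 & EV5, EV4 & EV6, EV4 & EV7, EV5 & EV7, EV6 & EV7 — 7 in total.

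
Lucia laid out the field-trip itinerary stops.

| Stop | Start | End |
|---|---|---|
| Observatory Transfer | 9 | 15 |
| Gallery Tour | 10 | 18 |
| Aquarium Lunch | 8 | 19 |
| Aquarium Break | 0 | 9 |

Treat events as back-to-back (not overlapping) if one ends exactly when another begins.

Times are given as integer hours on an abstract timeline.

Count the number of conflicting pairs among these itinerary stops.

4

Sorted by start: Aquarium Break, Aquarium Lunch, Observatory Transfer, Gallery Tour.
Aquarium Lunch starts before Aquarium Break ends → Aquarium Break and Aquarium Lunch overlap.
Observatory Transfer starts exactly when Aquarium Break ends (back-to-back, no overlap) — done with Aquarium Break.
Observatory Transfer starts before Aquarium Lunch ends → Aquarium Lunch and Observatory Transfer overlap.
Gallery Tour starts before Aquarium Lunch ends → Aquarium Lunch and Gallery Tour overlap.
Gallery Tour starts before Observatory Transfer ends → Observatory Transfer and Gallery Tour overlap.
Overlapping pairs: Aquarium Break & Aquarium Lunch, Aquarium Lunch & Gallery Tour, Aquarium Lunch & Observatory Transfer, Gallery Tour & Observatory Transfer — 4 in total.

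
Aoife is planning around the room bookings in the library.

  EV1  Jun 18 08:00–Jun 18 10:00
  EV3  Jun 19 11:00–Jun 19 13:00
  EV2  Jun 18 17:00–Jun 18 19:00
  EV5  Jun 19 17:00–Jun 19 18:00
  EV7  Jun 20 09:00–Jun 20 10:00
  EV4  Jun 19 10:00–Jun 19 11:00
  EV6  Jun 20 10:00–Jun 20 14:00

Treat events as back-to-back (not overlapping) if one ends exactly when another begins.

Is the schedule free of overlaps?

Yes

Check each pair: they overlap iff neither finishes before the other starts.
Sorted by start: EV1, EV2, EV4, EV3, EV5, EV7, EV6.
EV2 starts after EV1 ends; EV1 is clear from here.
EV4 starts after EV2 ends; EV2 is clear from here.
EV3 starts exactly when EV4 ends (back-to-back, no overlap); EV4 is clear from here.
EV5 starts after EV3 ends; EV3 is clear from here.
EV7 starts after EV5 ends; EV5 is clear from here.
EV6 starts exactly when EV7 ends (back-to-back, no overlap).
Every pair is clear; the schedule has no overlaps.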